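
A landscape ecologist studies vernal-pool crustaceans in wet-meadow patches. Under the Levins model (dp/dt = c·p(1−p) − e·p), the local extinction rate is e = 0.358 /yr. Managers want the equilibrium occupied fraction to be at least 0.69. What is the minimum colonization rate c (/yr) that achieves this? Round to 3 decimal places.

1.155

p* = 1 − e/c ≥ 0.69 requires e/c ≤ 0.3100, i.e. c ≥ e/0.3100.
c_min = 0.358/0.3100 = 1.1548.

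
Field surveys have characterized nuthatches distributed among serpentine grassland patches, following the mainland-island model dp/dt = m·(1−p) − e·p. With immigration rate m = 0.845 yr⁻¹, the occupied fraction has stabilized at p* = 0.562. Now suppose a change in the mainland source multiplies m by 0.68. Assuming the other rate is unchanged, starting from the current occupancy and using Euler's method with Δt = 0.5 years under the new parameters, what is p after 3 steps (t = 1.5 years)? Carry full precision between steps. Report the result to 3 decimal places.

0.471

Balance m(1−p*) = e·p* gives e = m(1−p*)/p* = 0.845×0.43800/0.56200 = 0.65856.
Starting from p₀ = 0.56200; update p ← p + (dp/dt)·Δt with the new parameters.
  1  |  dp/dt·Δt = -0.059218  |  p_1 = 0.502782
  2  |  dp/dt·Δt = -0.022705  |  p_2 = 0.480077
  3  |  dp/dt·Δt = -0.008706  |  p_3 = 0.471371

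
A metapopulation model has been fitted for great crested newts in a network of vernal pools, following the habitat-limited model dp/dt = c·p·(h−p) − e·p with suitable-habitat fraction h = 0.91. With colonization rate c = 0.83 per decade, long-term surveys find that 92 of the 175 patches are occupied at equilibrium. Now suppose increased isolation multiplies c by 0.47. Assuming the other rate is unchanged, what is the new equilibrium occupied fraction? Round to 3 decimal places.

0.092

Observed p* = 92/175 = 0.52571.
Balance c(h−p*) = e gives e = 0.83×(0.91 − 0.52571) = 0.31896.
New p* = 0.91 − e/c = 0.91 − 0.31896/0.39010 = 0.09236.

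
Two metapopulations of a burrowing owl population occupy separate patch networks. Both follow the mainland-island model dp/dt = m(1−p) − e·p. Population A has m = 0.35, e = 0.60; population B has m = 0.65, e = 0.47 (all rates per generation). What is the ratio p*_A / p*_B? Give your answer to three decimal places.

0.635

A: p*_A = m/(m+e) = 0.35/0.9500 = 0.3684.
B: p*_B = 0.65/1.1200 = 0.5804.
p*_A / p*_B = 0.3684/0.5804 = 0.6348.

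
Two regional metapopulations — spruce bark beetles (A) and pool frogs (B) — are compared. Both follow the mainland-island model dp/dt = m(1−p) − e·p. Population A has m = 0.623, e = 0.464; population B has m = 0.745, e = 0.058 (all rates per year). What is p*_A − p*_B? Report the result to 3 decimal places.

-0.355

A: p*_A = m/(m+e) = 0.623/1.0870 = 0.5731.
B: p*_B = 0.745/0.8030 = 0.9278.
p*_A − p*_B = 0.5731 − 0.9278 = -0.3546.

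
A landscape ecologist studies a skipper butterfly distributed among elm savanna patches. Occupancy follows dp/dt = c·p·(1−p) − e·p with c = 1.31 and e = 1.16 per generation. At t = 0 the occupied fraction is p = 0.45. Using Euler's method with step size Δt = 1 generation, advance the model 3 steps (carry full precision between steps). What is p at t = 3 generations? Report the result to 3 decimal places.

Update rule: p ← p + [c·p·(1−p) − e·p]·Δt with Δt = 1.
step 1: Δp = -0.19777, p = 0.25223
step 2: Δp = -0.04551, p = 0.20672
step 3: Δp = -0.02497, p = 0.18175

0.182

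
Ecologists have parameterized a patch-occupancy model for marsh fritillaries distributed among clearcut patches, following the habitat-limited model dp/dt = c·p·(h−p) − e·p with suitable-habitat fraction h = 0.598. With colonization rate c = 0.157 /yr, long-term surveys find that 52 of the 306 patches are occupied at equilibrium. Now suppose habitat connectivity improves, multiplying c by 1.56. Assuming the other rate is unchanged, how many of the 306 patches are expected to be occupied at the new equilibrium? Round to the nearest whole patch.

Observed p* = 52/306 = 0.16993.
Balance c(h−p*) = e gives e = 0.157×(0.598 − 0.16993) = 0.06721.
New p* = 0.598 − e/c = 0.598 − 0.06721/0.24492 = 0.32358.
Expected occupied = 306 × 0.32358 = 99.02 ≈ 99.

99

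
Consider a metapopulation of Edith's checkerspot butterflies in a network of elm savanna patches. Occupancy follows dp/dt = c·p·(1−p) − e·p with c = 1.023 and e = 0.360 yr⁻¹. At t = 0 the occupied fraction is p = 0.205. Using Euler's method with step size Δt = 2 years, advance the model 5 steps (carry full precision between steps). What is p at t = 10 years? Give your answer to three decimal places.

0.649

Update rule: p ← p + [c·p·(1−p) − e·p]·Δt with Δt = 2.
  1  |  dp/dt·Δt = +0.185847  |  p_1 = 0.390847
  2  |  dp/dt·Δt = +0.205713  |  p_2 = 0.596560
  3  |  dp/dt·Δt = +0.062900  |  p_3 = 0.659460
  4  |  dp/dt·Δt = -0.015336  |  p_4 = 0.644124
  5  |  dp/dt·Δt = +0.005232  |  p_5 = 0.649356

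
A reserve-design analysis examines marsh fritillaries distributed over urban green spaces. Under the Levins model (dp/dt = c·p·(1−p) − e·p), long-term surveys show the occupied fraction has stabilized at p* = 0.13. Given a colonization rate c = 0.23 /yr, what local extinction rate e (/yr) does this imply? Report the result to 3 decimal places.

At equilibrium c(1−p*) = e.
e = 0.23 × (1 − 0.13) = 0.23 × 0.8700 = 0.2001.

0.200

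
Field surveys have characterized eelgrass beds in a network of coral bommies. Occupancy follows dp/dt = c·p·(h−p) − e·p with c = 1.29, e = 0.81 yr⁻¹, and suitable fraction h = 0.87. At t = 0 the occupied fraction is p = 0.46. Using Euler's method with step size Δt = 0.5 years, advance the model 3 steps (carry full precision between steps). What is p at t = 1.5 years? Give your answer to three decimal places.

Update rule: p ← p + [c·p·(h−p) − e·p]·Δt with Δt = 0.5.
t = 0.5: p = 0.46000 + (-0.06465) = 0.39535
t = 1: p = 0.39535 + (-0.03908) = 0.35627
t = 1.5: p = 0.35627 + (-0.02624) = 0.33003

0.330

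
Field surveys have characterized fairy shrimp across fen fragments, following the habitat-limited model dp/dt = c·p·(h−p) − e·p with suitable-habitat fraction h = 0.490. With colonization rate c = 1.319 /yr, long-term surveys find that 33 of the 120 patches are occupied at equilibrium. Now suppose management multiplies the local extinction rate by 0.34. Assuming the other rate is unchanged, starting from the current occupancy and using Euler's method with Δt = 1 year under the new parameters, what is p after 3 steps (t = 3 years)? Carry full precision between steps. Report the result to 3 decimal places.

0.390

Observed p* = 33/120 = 0.27500.
Balance c(h−p*) = e gives e = 1.319×(0.49 − 0.27500) = 0.28358.
Starting from p₀ = 0.27500; update p ← p + (dp/dt)·Δt with the new parameters.
step 1: Δp = +0.05147, p = 0.32647
step 2: Δp = +0.03894, p = 0.36541
step 3: Δp = +0.02482, p = 0.39023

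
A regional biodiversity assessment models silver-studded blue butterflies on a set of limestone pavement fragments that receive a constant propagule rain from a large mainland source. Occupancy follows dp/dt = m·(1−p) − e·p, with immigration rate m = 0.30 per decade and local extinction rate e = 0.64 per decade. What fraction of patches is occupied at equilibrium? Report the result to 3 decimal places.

Setting dp/dt = 0: m − m·p* = e·p*, so m = (m+e)·p*.
p* = m/(m+e) = 0.30/(0.30+0.64) = 0.30/0.9400 = 0.3191.

0.319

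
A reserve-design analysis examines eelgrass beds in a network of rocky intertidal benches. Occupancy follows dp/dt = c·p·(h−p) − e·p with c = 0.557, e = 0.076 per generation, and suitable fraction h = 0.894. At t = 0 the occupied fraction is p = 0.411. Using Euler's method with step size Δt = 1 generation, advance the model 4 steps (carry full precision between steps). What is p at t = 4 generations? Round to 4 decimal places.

0.6706

Update rule: p ← p + [c·p·(h−p) − e·p]·Δt with Δt = 1.
t = 1: p = 0.41100 + (+0.07934) = 0.49034
t = 2: p = 0.49034 + (+0.07298) = 0.56332
t = 3: p = 0.56332 + (+0.06095) = 0.62426
t = 4: p = 0.62426 + (+0.04635) = 0.67061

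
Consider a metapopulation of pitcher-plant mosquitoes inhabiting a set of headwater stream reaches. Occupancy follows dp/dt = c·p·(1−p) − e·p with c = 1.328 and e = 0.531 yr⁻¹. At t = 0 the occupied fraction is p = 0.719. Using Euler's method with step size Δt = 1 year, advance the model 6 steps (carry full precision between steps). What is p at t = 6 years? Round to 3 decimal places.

Update rule: p ← p + [c·p·(1−p) − e·p]·Δt with Δt = 1.
step 1: Δp = -0.11348, p = 0.60552
step 2: Δp = -0.00432, p = 0.60120
step 3: Δp = -0.00084, p = 0.60036
step 4: Δp = -0.00017, p = 0.60019
step 5: Δp = -0.00003, p = 0.60016
step 6: Δp = -0.00001, p = 0.60015

0.600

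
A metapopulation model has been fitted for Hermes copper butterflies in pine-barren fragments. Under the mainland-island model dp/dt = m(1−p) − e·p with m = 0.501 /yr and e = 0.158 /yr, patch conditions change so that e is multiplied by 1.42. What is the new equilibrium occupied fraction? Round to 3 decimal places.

0.691

Before: p* = 0.501/(0.501+0.158) = 0.7602.
After: m = 0.501, e = 0.22436; p* = 0.501/0.7254 = 0.6907.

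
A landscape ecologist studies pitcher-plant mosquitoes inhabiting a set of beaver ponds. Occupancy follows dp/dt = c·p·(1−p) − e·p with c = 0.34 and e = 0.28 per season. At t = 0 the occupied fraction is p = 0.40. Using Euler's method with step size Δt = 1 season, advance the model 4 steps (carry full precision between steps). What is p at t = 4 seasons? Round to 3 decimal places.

Update rule: p ← p + [c·p·(1−p) − e·p]·Δt with Δt = 1.
t = 1: p = 0.40000 + (-0.03040) = 0.36960
t = 2: p = 0.36960 + (-0.02427) = 0.34533
t = 3: p = 0.34533 + (-0.01983) = 0.32550
t = 4: p = 0.32550 + (-0.01649) = 0.30901

0.309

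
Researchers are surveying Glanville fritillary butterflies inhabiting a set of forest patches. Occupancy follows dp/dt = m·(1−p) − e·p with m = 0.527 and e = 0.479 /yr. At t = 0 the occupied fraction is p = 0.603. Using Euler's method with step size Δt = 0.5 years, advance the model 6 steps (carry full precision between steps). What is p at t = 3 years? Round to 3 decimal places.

0.525

Update rule: p ← p + [m·(1−p) − e·p]·Δt with Δt = 0.5.
t = 0.5: p = 0.60300 + (-0.03981) = 0.56319
t = 1: p = 0.56319 + (-0.01979) = 0.54341
t = 1.5: p = 0.54341 + (-0.00983) = 0.53357
t = 2: p = 0.53357 + (-0.00489) = 0.52869
t = 2.5: p = 0.52869 + (-0.00243) = 0.52626
t = 3: p = 0.52626 + (-0.00121) = 0.52505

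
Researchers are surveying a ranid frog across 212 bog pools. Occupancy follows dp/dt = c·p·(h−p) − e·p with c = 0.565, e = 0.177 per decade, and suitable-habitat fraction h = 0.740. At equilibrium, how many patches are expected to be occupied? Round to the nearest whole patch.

90

p* = h − e/c = 0.740 − 0.3133 = 0.4267.
Expected occupied patches = N × p* = 212 × 0.4267 = 90.47 ≈ 90.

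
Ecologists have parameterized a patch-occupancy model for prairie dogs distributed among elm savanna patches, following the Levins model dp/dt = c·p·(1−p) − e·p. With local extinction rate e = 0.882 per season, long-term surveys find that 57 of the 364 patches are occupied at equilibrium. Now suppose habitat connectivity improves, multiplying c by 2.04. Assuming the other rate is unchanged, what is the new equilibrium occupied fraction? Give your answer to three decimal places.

Observed p* = 57/364 = 0.15659.
Balance c(1−p*) = e gives c = e/(1 − 0.15659) = 0.882/0.84341 = 1.04575.
New p* = 1 − e/c = 1 − 0.88200/2.13333 = 0.58656.

0.587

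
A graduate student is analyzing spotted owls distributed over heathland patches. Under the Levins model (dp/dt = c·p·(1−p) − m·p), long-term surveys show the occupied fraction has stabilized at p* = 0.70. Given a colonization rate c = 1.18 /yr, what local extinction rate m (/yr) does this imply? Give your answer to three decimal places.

At equilibrium c(1−p*) = m.
m = 1.18 × (1 − 0.70) = 1.18 × 0.3000 = 0.3540.

0.354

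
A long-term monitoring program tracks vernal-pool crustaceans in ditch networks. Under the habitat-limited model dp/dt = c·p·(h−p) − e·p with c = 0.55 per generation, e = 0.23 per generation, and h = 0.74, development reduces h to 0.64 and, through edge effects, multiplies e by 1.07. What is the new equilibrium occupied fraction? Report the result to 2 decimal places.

Before: p* = h − e/c = 0.74 − 0.23/0.55 = 0.74 − 0.4182 = 0.3218.
After: c = 0.55, e = 0.2461, h = 0.64; p* = 0.64 − 0.2461/0.55 = 0.1925.

0.19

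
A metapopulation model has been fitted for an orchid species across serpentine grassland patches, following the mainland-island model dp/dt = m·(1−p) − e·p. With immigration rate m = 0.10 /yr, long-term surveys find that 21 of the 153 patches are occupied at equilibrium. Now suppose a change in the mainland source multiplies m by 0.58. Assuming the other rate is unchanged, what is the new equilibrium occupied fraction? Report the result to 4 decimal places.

0.0845

Observed p* = 21/153 = 0.13725.
Balance m(1−p*) = e·p* gives e = m(1−p*)/p* = 0.10×0.86275/0.13725 = 0.62860.
New p* = m/(m+e) = 0.05800/(0.05800+0.62860) = 0.08447.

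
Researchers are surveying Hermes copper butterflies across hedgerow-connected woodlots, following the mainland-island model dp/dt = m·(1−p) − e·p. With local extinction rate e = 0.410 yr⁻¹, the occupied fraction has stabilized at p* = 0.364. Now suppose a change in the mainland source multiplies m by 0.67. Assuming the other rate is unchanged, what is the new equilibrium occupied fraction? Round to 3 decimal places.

0.277

Balance m(1−p*) = e·p* gives m = e·p*/(1−p*) = 0.410×0.36400/0.63600 = 0.23465.
New p* = m/(m+e) = 0.15722/(0.15722+0.41000) = 0.27718.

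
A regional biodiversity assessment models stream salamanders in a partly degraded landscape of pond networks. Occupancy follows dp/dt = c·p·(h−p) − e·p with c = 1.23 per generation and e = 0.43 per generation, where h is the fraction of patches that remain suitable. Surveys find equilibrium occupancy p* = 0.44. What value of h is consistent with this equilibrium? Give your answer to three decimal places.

0.790

At equilibrium c(h−p*) = e, so h = p* + e/c.
h = 0.44 + 0.43/1.23 = 0.44 + 0.3496 = 0.7896.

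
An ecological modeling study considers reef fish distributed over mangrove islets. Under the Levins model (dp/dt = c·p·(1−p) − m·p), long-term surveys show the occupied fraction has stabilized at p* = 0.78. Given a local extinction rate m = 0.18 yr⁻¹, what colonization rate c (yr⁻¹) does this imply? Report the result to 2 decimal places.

0.82

At equilibrium c(1−p*) = m, so c = m/(1−p*).
c = 0.18/(1 − 0.78) = 0.18/0.2200 = 0.8182.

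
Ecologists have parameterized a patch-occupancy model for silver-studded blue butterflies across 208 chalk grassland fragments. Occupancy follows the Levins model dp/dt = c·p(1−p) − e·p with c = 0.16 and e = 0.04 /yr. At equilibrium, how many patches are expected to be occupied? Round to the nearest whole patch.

p* = 1 − e/c = 1 − 0.04/0.16 = 0.7500.
Expected occupied patches = N × p* = 208 × 0.7500 = 156.00 ≈ 156.

156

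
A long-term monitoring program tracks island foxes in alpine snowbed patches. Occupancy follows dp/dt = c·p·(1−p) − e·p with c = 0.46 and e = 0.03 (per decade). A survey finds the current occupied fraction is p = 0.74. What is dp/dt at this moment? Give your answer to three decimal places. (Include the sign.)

Colonization term: c·p·(1−p) = 0.46×0.74×0.2600 = 0.08850.
Extinction term: e·p = 0.02220.
dp/dt = 0.08850 − 0.02220 = 0.06630.

0.066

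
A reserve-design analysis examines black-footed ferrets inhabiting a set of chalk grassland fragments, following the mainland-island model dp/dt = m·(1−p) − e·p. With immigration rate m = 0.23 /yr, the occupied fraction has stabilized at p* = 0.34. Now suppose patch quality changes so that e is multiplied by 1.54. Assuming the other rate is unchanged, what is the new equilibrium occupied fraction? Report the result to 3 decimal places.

Balance m(1−p*) = e·p* gives e = m(1−p*)/p* = 0.23×0.66000/0.34000 = 0.44647.
New p* = m/(m+e) = 0.23000/(0.23000+0.68756) = 0.25066.

0.251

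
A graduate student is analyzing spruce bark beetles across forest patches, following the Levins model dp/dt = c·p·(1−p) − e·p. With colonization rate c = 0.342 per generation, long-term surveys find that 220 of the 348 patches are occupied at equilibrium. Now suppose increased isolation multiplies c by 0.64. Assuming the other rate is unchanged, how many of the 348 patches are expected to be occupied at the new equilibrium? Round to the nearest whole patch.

Observed p* = 220/348 = 0.63218.
Balance c(1−p*) = e gives e = 0.342×(1 − 0.63218) = 0.12579.
New p* = 1 − e/c = 1 − 0.12579/0.21888 = 0.42530.
Expected occupied = 348 × 0.42530 = 148.00 ≈ 148.

148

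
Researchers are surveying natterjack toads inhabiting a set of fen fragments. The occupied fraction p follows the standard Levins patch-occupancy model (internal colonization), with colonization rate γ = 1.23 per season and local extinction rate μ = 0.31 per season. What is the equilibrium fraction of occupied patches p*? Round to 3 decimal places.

Setting dp/dt = 0 and dividing through by p* gives γ·(1−p*) = μ.
So p* = 1 − μ/γ = 1 − 0.31/1.23 = 1 − 0.2520 = 0.7480.

0.748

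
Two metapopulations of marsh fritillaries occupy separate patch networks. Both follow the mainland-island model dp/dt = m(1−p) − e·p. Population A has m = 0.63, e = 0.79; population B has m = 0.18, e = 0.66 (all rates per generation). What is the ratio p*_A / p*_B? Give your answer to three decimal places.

A: p*_A = m/(m+e) = 0.63/1.4200 = 0.4437.
B: p*_B = 0.18/0.8400 = 0.2143.
p*_A / p*_B = 0.4437/0.2143 = 2.0704.

2.070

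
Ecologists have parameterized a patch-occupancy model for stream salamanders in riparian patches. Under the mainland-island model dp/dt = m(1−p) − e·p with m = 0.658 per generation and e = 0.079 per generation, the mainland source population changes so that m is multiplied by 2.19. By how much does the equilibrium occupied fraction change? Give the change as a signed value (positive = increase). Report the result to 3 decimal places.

0.055

Before: p* = 0.658/(0.658+0.079) = 0.8928.
After: m = 1.44102, e = 0.079; p* = 1.44102/1.5200 = 0.9480.
Δp* = 0.9480 − 0.8928 = +0.0552.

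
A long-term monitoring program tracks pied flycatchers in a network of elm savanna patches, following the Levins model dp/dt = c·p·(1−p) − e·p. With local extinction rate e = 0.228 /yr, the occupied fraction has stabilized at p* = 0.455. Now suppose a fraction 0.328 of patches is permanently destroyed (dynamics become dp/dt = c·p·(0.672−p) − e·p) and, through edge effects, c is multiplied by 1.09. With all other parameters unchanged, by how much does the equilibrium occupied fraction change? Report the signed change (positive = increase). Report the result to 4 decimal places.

Balance c(1−p*) = e gives c = e/(1 − 0.45500) = 0.228/0.54500 = 0.41835.
New p* = 0.672 − e/c = 0.672 − 0.22800/0.45600 = 0.17200.
Δp* = 0.17200 − 0.45500 = -0.28300.

-0.2830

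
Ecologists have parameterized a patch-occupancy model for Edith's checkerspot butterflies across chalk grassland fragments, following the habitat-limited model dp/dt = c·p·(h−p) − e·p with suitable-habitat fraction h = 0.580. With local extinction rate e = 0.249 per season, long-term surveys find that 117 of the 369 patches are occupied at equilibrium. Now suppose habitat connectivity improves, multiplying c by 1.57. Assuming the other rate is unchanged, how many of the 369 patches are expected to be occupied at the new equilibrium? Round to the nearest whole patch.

152

Observed p* = 117/369 = 0.31707.
Balance c(h−p*) = e gives c = e/(0.58 − 0.31707) = 0.249/0.26293 = 0.94702.
New p* = 0.58 − e/c = 0.58 − 0.24900/1.48682 = 0.41253.
Expected occupied = 369 × 0.41253 = 152.22 ≈ 152.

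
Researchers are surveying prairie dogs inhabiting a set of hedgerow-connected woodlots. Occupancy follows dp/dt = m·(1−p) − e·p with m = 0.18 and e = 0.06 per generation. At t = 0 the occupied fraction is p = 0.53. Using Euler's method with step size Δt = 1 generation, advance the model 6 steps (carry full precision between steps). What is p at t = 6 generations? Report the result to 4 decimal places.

Update rule: p ← p + [m·(1−p) − e·p]·Δt with Δt = 1.
step 1: Δp = +0.05280, p = 0.58280
step 2: Δp = +0.04013, p = 0.62293
step 3: Δp = +0.03050, p = 0.65343
step 4: Δp = +0.02318, p = 0.67660
step 5: Δp = +0.01762, p = 0.69422
step 6: Δp = +0.01339, p = 0.70761

0.7076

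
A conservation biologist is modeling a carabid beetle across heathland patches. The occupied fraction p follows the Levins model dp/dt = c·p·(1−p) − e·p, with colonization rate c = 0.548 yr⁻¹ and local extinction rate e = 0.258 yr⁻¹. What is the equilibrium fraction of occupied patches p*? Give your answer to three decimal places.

0.529

At equilibrium, colonization balances extinction: c·p*·(1−p*) = e·p*.
So p* = 1 − e/c = 1 − 0.258/0.548 = 1 − 0.4708 = 0.5292.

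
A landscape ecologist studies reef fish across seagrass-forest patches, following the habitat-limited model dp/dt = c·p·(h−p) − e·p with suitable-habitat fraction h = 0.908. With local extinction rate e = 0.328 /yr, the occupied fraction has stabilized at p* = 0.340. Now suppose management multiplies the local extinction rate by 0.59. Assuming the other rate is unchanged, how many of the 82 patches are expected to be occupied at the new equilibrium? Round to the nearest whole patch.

Balance c(h−p*) = e gives c = e/(0.908 − 0.34000) = 0.328/0.56800 = 0.57746.
New p* = 0.908 − e/c = 0.908 − 0.19352/0.57746 = 0.57288.
Expected occupied = 82 × 0.57288 = 46.98 ≈ 47.

47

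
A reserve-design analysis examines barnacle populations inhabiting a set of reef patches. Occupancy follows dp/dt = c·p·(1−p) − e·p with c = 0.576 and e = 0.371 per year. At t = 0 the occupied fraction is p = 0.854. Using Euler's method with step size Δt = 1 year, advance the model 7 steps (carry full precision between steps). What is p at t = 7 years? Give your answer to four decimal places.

0.3924

Update rule: p ← p + [c·p·(1−p) − e·p]·Δt with Δt = 1.
p: 0.85400 → 0.60898  (Δp = -0.24502)
p: 0.60898 → 0.52021  (Δp = -0.08877)
p: 0.52021 → 0.47098  (Δp = -0.04923)
p: 0.47098 → 0.43976  (Δp = -0.03122)
p: 0.43976 → 0.41852  (Δp = -0.02124)
p: 0.41852 → 0.40342  (Δp = -0.01509)
p: 0.40342 → 0.39238  (Δp = -0.01104)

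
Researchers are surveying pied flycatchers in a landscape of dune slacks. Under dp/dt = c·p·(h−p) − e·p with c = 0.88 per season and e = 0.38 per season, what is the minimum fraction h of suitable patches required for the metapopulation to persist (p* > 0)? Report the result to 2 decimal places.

p* = h − e/c is positive only when h > e/c.
h_min = e/c = 0.38/0.88 = 0.4318.

0.43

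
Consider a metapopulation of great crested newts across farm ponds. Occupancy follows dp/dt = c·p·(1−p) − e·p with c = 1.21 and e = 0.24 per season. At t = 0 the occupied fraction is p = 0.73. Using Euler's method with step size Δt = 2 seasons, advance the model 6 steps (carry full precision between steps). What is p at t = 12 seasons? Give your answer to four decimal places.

Update rule: p ← p + [c·p·(1−p) − e·p]·Δt with Δt = 2.
t = 2: p = 0.73000 + (+0.12658) = 0.85658
t = 4: p = 0.85658 + (-0.11386) = 0.74272
t = 6: p = 0.74272 + (+0.10593) = 0.84865
t = 8: p = 0.84865 + (-0.09651) = 0.75213
t = 10: p = 0.75213 + (+0.09013) = 0.84227
t = 12: p = 0.84227 + (-0.08278) = 0.75948

0.7595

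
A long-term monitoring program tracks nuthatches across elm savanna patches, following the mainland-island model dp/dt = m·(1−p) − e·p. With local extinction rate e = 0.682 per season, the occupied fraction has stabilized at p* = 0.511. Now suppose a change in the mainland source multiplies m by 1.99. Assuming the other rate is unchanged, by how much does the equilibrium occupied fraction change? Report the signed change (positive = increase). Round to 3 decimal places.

Balance m(1−p*) = e·p* gives m = e·p*/(1−p*) = 0.682×0.51100/0.48900 = 0.71268.
New p* = m/(m+e) = 1.41823/(1.41823+0.68200) = 0.67527.
Δp* = 0.67527 − 0.51100 = +0.16427.

0.164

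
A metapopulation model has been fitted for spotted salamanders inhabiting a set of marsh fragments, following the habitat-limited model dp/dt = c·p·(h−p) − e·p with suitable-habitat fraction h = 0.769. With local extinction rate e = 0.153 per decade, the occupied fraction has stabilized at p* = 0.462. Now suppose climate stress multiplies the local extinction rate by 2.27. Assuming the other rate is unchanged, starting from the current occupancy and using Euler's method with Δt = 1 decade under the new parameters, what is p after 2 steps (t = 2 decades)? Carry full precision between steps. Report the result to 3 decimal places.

0.317

Balance c(h−p*) = e gives c = e/(0.769 − 0.46200) = 0.153/0.30700 = 0.49837.
Starting from p₀ = 0.46200; update p ← p + (dp/dt)·Δt with the new parameters.
p: 0.46200 → 0.37223  (Δp = -0.08977)
p: 0.37223 → 0.31655  (Δp = -0.05567)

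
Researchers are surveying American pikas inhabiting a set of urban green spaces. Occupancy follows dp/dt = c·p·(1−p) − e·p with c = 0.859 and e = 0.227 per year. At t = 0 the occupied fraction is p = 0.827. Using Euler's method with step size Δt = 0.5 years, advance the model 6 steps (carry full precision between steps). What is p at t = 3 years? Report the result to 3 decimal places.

0.744

Update rule: p ← p + [c·p·(1−p) − e·p]·Δt with Δt = 0.5.
t = 0.5: p = 0.82700 + (-0.03242) = 0.79458
t = 1: p = 0.79458 + (-0.02008) = 0.77450
t = 1.5: p = 0.77450 + (-0.01289) = 0.76161
t = 2: p = 0.76161 + (-0.00846) = 0.75315
t = 2.5: p = 0.75315 + (-0.00563) = 0.74752
t = 3: p = 0.74752 + (-0.00378) = 0.74373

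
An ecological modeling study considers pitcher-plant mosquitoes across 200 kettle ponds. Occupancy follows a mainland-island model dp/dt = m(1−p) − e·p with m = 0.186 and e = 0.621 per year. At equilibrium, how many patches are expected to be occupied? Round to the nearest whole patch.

46

p* = m/(m+e) = 0.186/0.8070 = 0.2305.
Expected occupied patches = N × p* = 200 × 0.2305 = 46.10 ≈ 46.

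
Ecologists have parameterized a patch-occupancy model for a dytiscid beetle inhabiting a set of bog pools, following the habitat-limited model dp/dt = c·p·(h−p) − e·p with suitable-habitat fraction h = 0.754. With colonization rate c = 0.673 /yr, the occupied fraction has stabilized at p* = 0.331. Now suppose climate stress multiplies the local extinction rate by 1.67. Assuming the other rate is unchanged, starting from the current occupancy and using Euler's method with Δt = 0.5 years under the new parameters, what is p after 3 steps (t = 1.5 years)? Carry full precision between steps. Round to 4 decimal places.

Balance c(h−p*) = e gives e = 0.673×(0.754 − 0.33100) = 0.28468.
Starting from p₀ = 0.33100; update p ← p + (dp/dt)·Δt with the new parameters.
  1  |  dp/dt·Δt = -0.031567  |  p_1 = 0.299433
  2  |  dp/dt·Δt = -0.025376  |  p_2 = 0.274058
  3  |  dp/dt·Δt = -0.020885  |  p_3 = 0.253173

0.2532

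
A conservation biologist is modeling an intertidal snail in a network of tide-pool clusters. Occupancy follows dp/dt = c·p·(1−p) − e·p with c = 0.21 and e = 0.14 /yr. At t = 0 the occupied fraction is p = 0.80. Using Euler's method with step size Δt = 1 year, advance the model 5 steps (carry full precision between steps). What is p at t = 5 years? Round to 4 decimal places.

Update rule: p ← p + [c·p·(1−p) − e·p]·Δt with Δt = 1.
step 1: Δp = -0.07840, p = 0.72160
step 2: Δp = -0.05884, p = 0.66276
step 3: Δp = -0.04585, p = 0.61691
step 4: Δp = -0.03674, p = 0.58018
step 5: Δp = -0.03007, p = 0.55010

0.5501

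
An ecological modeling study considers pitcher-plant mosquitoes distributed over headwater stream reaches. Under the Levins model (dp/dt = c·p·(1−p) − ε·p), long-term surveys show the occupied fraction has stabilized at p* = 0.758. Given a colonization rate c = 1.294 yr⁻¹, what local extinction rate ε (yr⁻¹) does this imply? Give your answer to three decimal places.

0.313

At equilibrium c(1−p*) = ε.
ε = 1.294 × (1 − 0.758) = 1.294 × 0.2420 = 0.3131.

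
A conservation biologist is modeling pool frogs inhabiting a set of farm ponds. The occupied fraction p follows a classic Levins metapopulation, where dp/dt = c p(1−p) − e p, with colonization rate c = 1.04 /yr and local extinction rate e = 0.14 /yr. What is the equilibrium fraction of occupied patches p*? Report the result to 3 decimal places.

At equilibrium, colonization balances extinction: c·p*·(1−p*) = e·p*.
So p* = 1 − e/c = 1 − 0.14/1.04 = 1 − 0.1346 = 0.8654.

0.865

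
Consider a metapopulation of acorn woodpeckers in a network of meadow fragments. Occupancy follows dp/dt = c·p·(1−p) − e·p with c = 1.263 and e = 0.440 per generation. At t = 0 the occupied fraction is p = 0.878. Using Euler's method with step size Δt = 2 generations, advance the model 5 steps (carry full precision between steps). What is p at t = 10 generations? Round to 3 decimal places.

Update rule: p ← p + [c·p·(1−p) − e·p]·Δt with Δt = 2.
step 1: Δp = -0.50206, p = 0.37594
step 2: Δp = +0.26180, p = 0.63773
step 3: Δp = +0.02238, p = 0.66011
step 4: Δp = -0.01415, p = 0.64596
step 5: Δp = +0.00924, p = 0.65520

0.655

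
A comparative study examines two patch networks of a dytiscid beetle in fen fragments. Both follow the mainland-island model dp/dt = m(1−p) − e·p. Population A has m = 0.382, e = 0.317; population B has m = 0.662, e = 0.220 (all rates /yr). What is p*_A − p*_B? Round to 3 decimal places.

-0.204

A: p*_A = m/(m+e) = 0.382/0.6990 = 0.5465.
B: p*_B = 0.662/0.8820 = 0.7506.
p*_A − p*_B = 0.5465 − 0.7506 = -0.2041.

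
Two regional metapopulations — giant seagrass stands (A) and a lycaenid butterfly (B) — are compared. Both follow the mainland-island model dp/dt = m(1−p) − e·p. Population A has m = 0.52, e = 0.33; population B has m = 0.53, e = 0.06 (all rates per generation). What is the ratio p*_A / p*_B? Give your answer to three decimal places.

0.681

A: p*_A = m/(m+e) = 0.52/0.8500 = 0.6118.
B: p*_B = 0.53/0.5900 = 0.8983.
p*_A / p*_B = 0.6118/0.8983 = 0.6810.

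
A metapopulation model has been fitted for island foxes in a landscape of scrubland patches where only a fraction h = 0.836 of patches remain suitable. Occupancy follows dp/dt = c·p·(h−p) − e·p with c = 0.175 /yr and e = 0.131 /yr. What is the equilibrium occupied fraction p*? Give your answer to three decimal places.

Setting dp/dt = 0 and dividing by p* gives c·(h−p*) = e.
So p* = h − e/c = 0.836 − 0.131/0.175 = 0.836 − 0.7486 = 0.0874.

0.087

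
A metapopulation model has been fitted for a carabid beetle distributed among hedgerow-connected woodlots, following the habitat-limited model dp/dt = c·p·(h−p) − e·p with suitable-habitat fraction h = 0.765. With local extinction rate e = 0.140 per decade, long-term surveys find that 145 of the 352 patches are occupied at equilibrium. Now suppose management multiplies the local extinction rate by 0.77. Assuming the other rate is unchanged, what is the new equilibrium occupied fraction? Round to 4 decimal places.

Observed p* = 145/352 = 0.41193.
Balance c(h−p*) = e gives c = e/(0.765 − 0.41193) = 0.140/0.35307 = 0.39652.
New p* = 0.765 − e/c = 0.765 − 0.10780/0.39652 = 0.49313.

0.4931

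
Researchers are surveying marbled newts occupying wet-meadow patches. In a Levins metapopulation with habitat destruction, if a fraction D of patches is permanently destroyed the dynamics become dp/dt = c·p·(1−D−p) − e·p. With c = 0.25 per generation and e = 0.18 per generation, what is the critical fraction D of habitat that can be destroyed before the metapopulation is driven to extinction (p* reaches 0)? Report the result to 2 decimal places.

The nontrivial equilibrium is p* = (1−D) − e/c; extinction occurs when this hits zero.
So D_crit = 1 − e/c = 1 − 0.18/0.25 = 1 − 0.7200 = 0.2800.
Note this equals the original equilibrium occupancy — the Levins extinction-debt result.

0.28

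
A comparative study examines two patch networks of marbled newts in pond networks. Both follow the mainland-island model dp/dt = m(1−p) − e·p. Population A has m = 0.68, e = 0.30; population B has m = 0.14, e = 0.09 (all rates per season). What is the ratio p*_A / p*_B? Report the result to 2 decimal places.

1.14

A: p*_A = m/(m+e) = 0.68/0.9800 = 0.6939.
B: p*_B = 0.14/0.2300 = 0.6087.
p*_A / p*_B = 0.6939/0.6087 = 1.1399.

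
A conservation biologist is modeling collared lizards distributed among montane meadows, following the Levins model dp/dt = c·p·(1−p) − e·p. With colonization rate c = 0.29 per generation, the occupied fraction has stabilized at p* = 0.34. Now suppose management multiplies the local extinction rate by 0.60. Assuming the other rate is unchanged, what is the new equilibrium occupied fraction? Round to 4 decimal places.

0.6040

Balance c(1−p*) = e gives e = 0.29×(1 − 0.34000) = 0.19140.
New p* = 1 − e/c = 1 − 0.11484/0.29000 = 0.60400.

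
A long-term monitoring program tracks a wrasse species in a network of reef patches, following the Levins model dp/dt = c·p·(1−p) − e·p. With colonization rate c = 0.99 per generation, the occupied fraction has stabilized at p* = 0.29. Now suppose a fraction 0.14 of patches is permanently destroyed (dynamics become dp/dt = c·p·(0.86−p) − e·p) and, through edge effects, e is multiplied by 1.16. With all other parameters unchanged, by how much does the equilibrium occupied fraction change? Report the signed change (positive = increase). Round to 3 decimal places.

Balance c(1−p*) = e gives e = 0.99×(1 − 0.29000) = 0.70290.
New p* = 0.86 − e/c = 0.86 − 0.81536/0.99000 = 0.03640.
Δp* = 0.03640 − 0.29000 = -0.25360.

-0.254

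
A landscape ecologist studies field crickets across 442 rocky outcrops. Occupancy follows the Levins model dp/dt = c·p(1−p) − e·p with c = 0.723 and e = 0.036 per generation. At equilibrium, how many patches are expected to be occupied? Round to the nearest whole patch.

420

p* = 1 − e/c = 1 − 0.036/0.723 = 0.9502.
Expected occupied patches = N × p* = 442 × 0.9502 = 419.99 ≈ 420.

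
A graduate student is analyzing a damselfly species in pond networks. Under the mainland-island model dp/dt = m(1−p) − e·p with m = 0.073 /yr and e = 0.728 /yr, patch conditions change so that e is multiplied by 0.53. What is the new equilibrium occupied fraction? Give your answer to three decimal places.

Before: p* = 0.073/(0.073+0.728) = 0.0911.
After: m = 0.073, e = 0.38584; p* = 0.073/0.4588 = 0.1591.

0.159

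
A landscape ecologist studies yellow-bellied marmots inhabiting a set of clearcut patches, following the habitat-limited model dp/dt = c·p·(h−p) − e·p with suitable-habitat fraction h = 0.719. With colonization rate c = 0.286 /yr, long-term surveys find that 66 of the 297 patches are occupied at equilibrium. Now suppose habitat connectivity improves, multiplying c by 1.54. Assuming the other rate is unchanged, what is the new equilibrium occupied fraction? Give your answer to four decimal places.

0.3964

Observed p* = 66/297 = 0.22222.
Balance c(h−p*) = e gives e = 0.286×(0.719 − 0.22222) = 0.14208.
New p* = 0.719 − e/c = 0.719 − 0.14208/0.44044 = 0.39641.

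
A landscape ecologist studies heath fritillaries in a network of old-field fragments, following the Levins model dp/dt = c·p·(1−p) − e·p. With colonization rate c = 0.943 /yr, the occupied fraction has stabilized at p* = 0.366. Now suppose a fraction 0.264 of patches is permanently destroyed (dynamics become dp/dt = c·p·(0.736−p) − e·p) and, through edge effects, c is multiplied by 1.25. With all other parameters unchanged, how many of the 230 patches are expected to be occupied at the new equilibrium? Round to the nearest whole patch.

Balance c(1−p*) = e gives e = 0.943×(1 − 0.36600) = 0.59786.
New p* = 0.736 − e/c = 0.736 − 0.59786/1.17875 = 0.22880.
Expected occupied = 230 × 0.22880 = 52.62 ≈ 53.

53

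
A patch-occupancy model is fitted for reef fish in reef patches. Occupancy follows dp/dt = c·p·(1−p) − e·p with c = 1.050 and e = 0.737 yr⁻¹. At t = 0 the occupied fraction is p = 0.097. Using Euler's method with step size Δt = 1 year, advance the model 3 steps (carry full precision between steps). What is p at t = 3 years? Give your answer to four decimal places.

0.1630

Update rule: p ← p + [c·p·(1−p) − e·p]·Δt with Δt = 1.
step 1: Δp = +0.02048, p = 0.11748
step 2: Δp = +0.02228, p = 0.13976
step 3: Δp = +0.02324, p = 0.16300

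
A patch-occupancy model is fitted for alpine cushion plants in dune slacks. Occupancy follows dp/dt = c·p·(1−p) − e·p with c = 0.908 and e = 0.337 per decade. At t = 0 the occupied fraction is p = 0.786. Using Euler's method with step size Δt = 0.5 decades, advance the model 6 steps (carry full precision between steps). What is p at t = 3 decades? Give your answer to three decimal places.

0.645

Update rule: p ← p + [c·p·(1−p) − e·p]·Δt with Δt = 0.5.
  1  |  dp/dt·Δt = -0.056076  |  p_1 = 0.729924
  2  |  dp/dt·Δt = -0.033493  |  p_2 = 0.696431
  3  |  dp/dt·Δt = -0.021366  |  p_3 = 0.675065
  4  |  dp/dt·Δt = -0.014162  |  p_4 = 0.660902
  5  |  dp/dt·Δt = -0.009616  |  p_5 = 0.651286
  6  |  dp/dt·Δt = -0.006633  |  p_6 = 0.644654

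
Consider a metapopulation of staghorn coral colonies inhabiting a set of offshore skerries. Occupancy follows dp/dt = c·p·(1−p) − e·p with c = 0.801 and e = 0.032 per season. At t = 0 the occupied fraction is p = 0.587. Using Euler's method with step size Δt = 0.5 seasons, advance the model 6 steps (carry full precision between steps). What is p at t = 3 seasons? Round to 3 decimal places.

0.919

Update rule: p ← p + [c·p·(1−p) − e·p]·Δt with Δt = 0.5.
p: 0.58700 → 0.67470  (Δp = +0.08770)
p: 0.67470 → 0.75181  (Δp = +0.07711)
p: 0.75181 → 0.81451  (Δp = +0.06270)
p: 0.81451 → 0.86199  (Δp = +0.04748)
p: 0.86199 → 0.89584  (Δp = +0.03385)
p: 0.89584 → 0.91888  (Δp = +0.02304)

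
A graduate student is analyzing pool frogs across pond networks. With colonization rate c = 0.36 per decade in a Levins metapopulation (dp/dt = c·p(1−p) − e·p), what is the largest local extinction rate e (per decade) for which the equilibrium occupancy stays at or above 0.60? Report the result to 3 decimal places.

1 − e/c ≥ 0.60 ⇒ e ≤ c(1 − 0.60) = 0.36 × 0.4000.
e_max = 0.1440.

0.144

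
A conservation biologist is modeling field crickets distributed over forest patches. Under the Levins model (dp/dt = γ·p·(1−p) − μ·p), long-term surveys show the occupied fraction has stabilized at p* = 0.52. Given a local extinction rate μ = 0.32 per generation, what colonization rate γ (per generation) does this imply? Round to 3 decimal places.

0.667

At equilibrium γ(1−p*) = μ, so γ = μ/(1−p*).
γ = 0.32/(1 − 0.52) = 0.32/0.4800 = 0.6667.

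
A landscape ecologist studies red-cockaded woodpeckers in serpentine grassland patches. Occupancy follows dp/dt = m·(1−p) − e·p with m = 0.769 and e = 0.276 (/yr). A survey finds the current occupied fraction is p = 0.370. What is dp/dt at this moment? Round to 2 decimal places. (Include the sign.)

Colonization term: m·(1−p) = 0.769×0.6300 = 0.48447.
Extinction term: e·p = 0.10212.
dp/dt = 0.48447 − 0.10212 = 0.38235.

0.38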